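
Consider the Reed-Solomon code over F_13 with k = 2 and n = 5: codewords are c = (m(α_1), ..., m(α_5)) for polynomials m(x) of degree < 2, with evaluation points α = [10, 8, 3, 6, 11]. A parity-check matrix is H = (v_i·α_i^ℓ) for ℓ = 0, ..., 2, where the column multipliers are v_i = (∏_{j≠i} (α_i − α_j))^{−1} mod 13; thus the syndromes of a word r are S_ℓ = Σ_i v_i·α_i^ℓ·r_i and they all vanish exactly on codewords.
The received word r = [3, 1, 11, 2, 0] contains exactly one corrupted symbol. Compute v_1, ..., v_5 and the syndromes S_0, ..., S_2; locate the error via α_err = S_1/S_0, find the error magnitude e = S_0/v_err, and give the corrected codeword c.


S = (12, 5, 1), error at position 2, error magnitude e = 5, c = [3, 9, 11, 2, 0].

Step 1: column multipliers v_i = (∏_{j≠i}(α_i − α_j))^{−1} mod 13.
  i = 1 (α = 10): (10−8)(10−3)(10−6)(10−11) = 2·7·4·(−1) = −56 ≡ 9, so v_1 = 9^{−1} = 3 (mod 13).
  i = 2 (α = 8): (8−10)(8−3)(8−6)(8−11) = (−2)·5·2·(−3) = 60 ≡ 8, so v_2 = 8^{−1} = 5 (mod 13).
  i = 3 (α = 3): (3−10)(3−8)(3−6)(3−11) = (−7)·(−5)·(−3)·(−8) = 840 ≡ 8, so v_3 = 8^{−1} = 5 (mod 13).
  i = 4 (α = 6): (6−10)(6−8)(6−3)(6−11) = (−4)·(−2)·3·(−5) = −120 ≡ 10, so v_4 = 10^{−1} = 4 (mod 13).
  i = 5 (α = 11): (11−10)(11−8)(11−3)(11−6) = 1·3·8·5 = 120 ≡ 3, so v_5 = 3^{−1} = 9 (mod 13).
  v = [3, 5, 5, 4, 9].
Step 2: syndromes of r = [3, 1, 11, 2, 0] (all sums mod 13).
  S_0 = Σ v_i r_i = 3·3 + 5·1 + 5·11 + 4·2 + 9·0 = 77 ≡ 12.
  S_1 = Σ v_i α_i r_i = 3·10·3 + 5·8·1 + 5·3·11 + 4·6·2 + 9·11·0 = 343 ≡ 5.
  α_i^2 mod 13 = [9, 12, 9, 10, 4].
  S_2 = Σ v_i α_i^2 r_i = 3·9·3 + 5·12·1 + 5·9·11 + 4·10·2 + 9·4·0 = 716 ≡ 1.
  S = (12, 5, 1) ≠ 0, so r is not a codeword (an error is present).
Step 3: locate the error. For a single error e at position i, S_ℓ = v_i·e·α_i^ℓ, so α_err = S_1/S_0.
  S_0^{−1} = 12^{−1} = 12 (mod 13), so α_err = 5·12 = 60 ≡ 8 = α_2. Error position i = 2.
  Consistency check: S_2/S_1 = 1·8 = 8 ≡ 8 = α_err ✓ (single-error assumption holds).
Step 4: error magnitude e = S_0/v_2 = S_0·∏_{j≠2}(α_2 − α_j) = 12·8 = 96 ≡ 5 (mod 13).
Step 5: correct position 2: c_2 = r_2 − e = 1 − 5 ≡ 9 (mod 13). Hence c = [3, 9, 11, 2, 0].
  Check: interpolating c through the α_i gives m(x) = 7 + 10·x (degree < 2) with m(α_i) = c_i for every i, so c is indeed a codeword.


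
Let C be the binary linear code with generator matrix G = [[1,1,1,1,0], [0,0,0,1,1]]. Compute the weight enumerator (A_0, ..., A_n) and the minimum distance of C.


Weight distribution: A_0 = 1, A_2 = 1, A_4 = 2. Minimum distance d = 2.

Enumerate all 2^2 = 4 messages m ∈ F_2^2.
For each, compute codeword c = mG in F_2^5, then tally its weight.
  m = 00 → c = 00000, weight = 0.
  m = 10 → c = 11110, weight = 4.
  m = 01 → c = 00011, weight = 2.
  m = 11 → c = 11101, weight = 4.
Tally weights:
  weight 0: 1 codewords.
  weight 2: 1 codewords.
  weight 4: 2 codewords.
Minimum distance d = smallest w > 0 with A_w > 0 = 2.
Sanity: Σ A_w = 4 = 2^2 = 4 ✓.


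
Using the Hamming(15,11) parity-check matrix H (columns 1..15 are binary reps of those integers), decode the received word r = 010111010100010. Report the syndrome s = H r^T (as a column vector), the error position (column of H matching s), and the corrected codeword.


s = (1, 0, 0, 1)^T, error position = 9, corrected codeword c = 010111011100010

Compute s = H r^T mod 2 one row at a time:
  s_1 = 1 + 0 + 1 + 0 + 0 + 0 + 1 + 0 = 3 ≡ 1 (mod 2).
  s_2 = 1 + 1 + 1 + 0 + 0 + 0 + 1 + 0 = 4 ≡ 0 (mod 2).
  s_3 = 1 + 0 + 1 + 0 + 1 + 0 + 1 + 0 = 4 ≡ 0 (mod 2).
  s_4 = 0 + 0 + 1 + 0 + 0 + 0 + 0 + 0 = 1 ≡ 1 (mod 2).
s = (1, 0, 0, 1)^T — this equals column 9 of H (binary 1001), so error is at position 9.
Correct: flip bit 9 of r = 010111010100010 to get c = 010111011100010.


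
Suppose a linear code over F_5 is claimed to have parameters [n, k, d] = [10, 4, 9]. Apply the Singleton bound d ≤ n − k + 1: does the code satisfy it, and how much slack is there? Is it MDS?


Singleton RHS = n − k + 1 = 7, slack = -2, bound violated (no such code; not MDS).

Singleton bound: d ≤ n − k + 1.
Here n = 10, k = 4, so n − k + 1 = 7.
Given d = 9, check d ≤ 7: NO.
Slack = (n − k + 1) − d = -2.
The slack is negative: d = 9 exceeds n − k + 1 = 7 by 2, so the Singleton bound is violated and no linear [10, 4, 9]_5 code can exist. In particular it is not MDS (MDS requires d = n − k + 1 exactly).
Description: the claimed parameters are [10, 4, 9]_5; such a code would be impossible (violates the Singleton bound).


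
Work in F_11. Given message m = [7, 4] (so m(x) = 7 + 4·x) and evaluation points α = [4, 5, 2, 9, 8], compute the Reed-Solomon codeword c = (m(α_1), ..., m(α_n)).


c = [1, 5, 4, 10, 6]

Message polynomial: m(x) = 7 + 4·x (mod 11).
For each evaluation point α_i, compute m(α_i) mod 11:
  α_1 = 4: Horner steps 4 → 1, so m(4) = 1.
  α_2 = 5: Horner steps 4 → 5, so m(5) = 5.
  α_3 = 2: Horner steps 4 → 4, so m(2) = 4.
  α_4 = 9: Horner steps 4 → 10, so m(9) = 10.
  α_5 = 8: Horner steps 4 → 6, so m(8) = 6.
Codeword c = [1, 5, 4, 10, 6] ∈ F_11^5.


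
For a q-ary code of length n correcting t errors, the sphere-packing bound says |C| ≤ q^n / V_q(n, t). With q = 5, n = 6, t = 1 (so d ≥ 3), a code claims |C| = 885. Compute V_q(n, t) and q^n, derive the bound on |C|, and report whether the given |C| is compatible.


V_q(n, t) = 25, q^n = 15625, Hamming bound = 625, |C| = 885 > bound (violated).

Step 1: Compute V_q(n, t) = Σ_{j=0}^1 C(n, j) (q−1)^j.
  j = 0: C(6,0)·(4)^0 = 1·1 = 1.
  j = 1: C(6,1)·(4)^1 = 6·4 = 24.
  V_q(n, t) = 1 + 24 = 25.
Step 2: q^n = 5^6 = 15625.
Step 3: Hamming bound ⌊q^n / V_q(n,t)⌋ = ⌊15625/25⌋ = 625.
Step 4: Compare |C| = 885 to 625: violated.
The claimed |C| lies above the Hamming bound, so no 5-ary code of length 6 with d ≥ 3 can have 885 codewords.


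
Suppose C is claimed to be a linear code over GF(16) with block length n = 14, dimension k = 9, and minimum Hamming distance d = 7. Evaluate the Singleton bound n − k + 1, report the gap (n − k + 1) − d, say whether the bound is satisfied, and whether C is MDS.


Singleton RHS = n − k + 1 = 6, slack = -1, bound violated (no such code; not MDS).

Singleton bound: d ≤ n − k + 1.
Here n = 14, k = 9, so n − k + 1 = 6.
Given d = 7, check d ≤ 6: NO.
Slack = (n − k + 1) − d = -1.
The slack is negative: d = 7 exceeds n − k + 1 = 6 by 1, so the Singleton bound is violated and no linear [14, 9, 7]_16 code can exist. In particular it is not MDS (MDS requires d = n − k + 1 exactly).
Description: the claimed parameters are [14, 9, 7]_16; such a code would be impossible (violates the Singleton bound).


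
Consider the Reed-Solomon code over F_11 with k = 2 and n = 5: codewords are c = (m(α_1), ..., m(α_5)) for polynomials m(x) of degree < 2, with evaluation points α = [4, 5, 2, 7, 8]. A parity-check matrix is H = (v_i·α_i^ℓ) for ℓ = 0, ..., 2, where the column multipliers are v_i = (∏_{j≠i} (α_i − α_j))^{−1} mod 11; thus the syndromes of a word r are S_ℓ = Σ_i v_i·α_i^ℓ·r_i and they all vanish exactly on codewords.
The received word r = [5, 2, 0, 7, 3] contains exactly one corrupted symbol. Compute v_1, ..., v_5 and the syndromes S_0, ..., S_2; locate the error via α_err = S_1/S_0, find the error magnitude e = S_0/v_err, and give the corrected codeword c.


S = (9, 6, 4), error at position 5, error magnitude e = 10, c = [5, 2, 0, 7, 4].

Step 1: column multipliers v_i = (∏_{j≠i}(α_i − α_j))^{−1} mod 11.
  i = 1 (α = 4): (4−5)(4−2)(4−7)(4−8) = (−1)·2·(−3)·(−4) = −24 ≡ 9, so v_1 = 9^{−1} = 5 (mod 11).
  i = 2 (α = 5): (5−4)(5−2)(5−7)(5−8) = 1·3·(−2)·(−3) = 18 ≡ 7, so v_2 = 7^{−1} = 8 (mod 11).
  i = 3 (α = 2): (2−4)(2−5)(2−7)(2−8) = (−2)·(−3)·(−5)·(−6) = 180 ≡ 4, so v_3 = 4^{−1} = 3 (mod 11).
  i = 4 (α = 7): (7−4)(7−5)(7−2)(7−8) = 3·2·5·(−1) = −30 ≡ 3, so v_4 = 3^{−1} = 4 (mod 11).
  i = 5 (α = 8): (8−4)(8−5)(8−2)(8−7) = 4·3·6·1 = 72 ≡ 6, so v_5 = 6^{−1} = 2 (mod 11).
  v = [5, 8, 3, 4, 2].
Step 2: syndromes of r = [5, 2, 0, 7, 3] (all sums mod 11).
  S_0 = Σ v_i r_i = 5·5 + 8·2 + 3·0 + 4·7 + 2·3 = 75 ≡ 9.
  S_1 = Σ v_i α_i r_i = 5·4·5 + 8·5·2 + 3·2·0 + 4·7·7 + 2·8·3 = 424 ≡ 6.
  α_i^2 mod 11 = [5, 3, 4, 5, 9].
  S_2 = Σ v_i α_i^2 r_i = 5·5·5 + 8·3·2 + 3·4·0 + 4·5·7 + 2·9·3 = 367 ≡ 4.
  S = (9, 6, 4) ≠ 0, so r is not a codeword (an error is present).
Step 3: locate the error. For a single error e at position i, S_ℓ = v_i·e·α_i^ℓ, so α_err = S_1/S_0.
  S_0^{−1} = 9^{−1} = 5 (mod 11), so α_err = 6·5 = 30 ≡ 8 = α_5. Error position i = 5.
  Consistency check: S_2/S_1 = 4·2 = 8 ≡ 8 = α_err ✓ (single-error assumption holds).
Step 4: error magnitude e = S_0/v_5 = S_0·∏_{j≠5}(α_5 − α_j) = 9·6 = 54 ≡ 10 (mod 11).
Step 5: correct position 5: c_5 = r_5 − e = 3 − 10 ≡ 4 (mod 11). Hence c = [5, 2, 0, 7, 4].
  Check: interpolating c through the α_i gives m(x) = 6 + 8·x (degree < 2) with m(α_i) = c_i for every i, so c is indeed a codeword.


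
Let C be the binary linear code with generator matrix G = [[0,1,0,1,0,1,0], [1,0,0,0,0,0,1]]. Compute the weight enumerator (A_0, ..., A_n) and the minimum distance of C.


Weight distribution: A_0 = 1, A_2 = 1, A_3 = 1, A_5 = 1. Minimum distance d = 2.

Enumerate all 2^2 = 4 messages m ∈ F_2^2.
For each, compute codeword c = mG in F_2^7, then tally its weight.
  m = 00 → c = 0000000, weight = 0.
  m = 10 → c = 0101010, weight = 3.
  m = 01 → c = 1000001, weight = 2.
  m = 11 → c = 1101011, weight = 5.
Tally weights:
  weight 0: 1 codewords.
  weight 2: 1 codewords.
  weight 3: 1 codewords.
  weight 5: 1 codewords.
Minimum distance d = smallest w > 0 with A_w > 0 = 2.
Sanity: Σ A_w = 4 = 2^2 = 4 ✓.


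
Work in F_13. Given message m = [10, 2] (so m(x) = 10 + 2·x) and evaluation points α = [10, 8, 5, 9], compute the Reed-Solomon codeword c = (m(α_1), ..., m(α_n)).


c = [4, 0, 7, 2]

Message polynomial: m(x) = 10 + 2·x (mod 13).
For each evaluation point α_i, compute m(α_i) mod 13:
  α_1 = 10: Horner steps 2 → 4, so m(10) = 4.
  α_2 = 8: Horner steps 2 → 0, so m(8) = 0.
  α_3 = 5: Horner steps 2 → 7, so m(5) = 7.
  α_4 = 9: Horner steps 2 → 2, so m(9) = 2.
Codeword c = [4, 0, 7, 2] ∈ F_13^4.


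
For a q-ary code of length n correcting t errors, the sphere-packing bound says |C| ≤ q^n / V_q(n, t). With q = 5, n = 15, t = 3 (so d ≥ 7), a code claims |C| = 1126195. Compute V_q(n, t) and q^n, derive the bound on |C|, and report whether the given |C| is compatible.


V_q(n, t) = 30861, q^n = 30517578125, Hamming bound = 988871, |C| = 1126195 > bound (violated).

Step 1: Compute V_q(n, t) = Σ_{j=0}^3 C(n, j) (q−1)^j.
  j = 0: C(15,0)·(4)^0 = 1·1 = 1.
  j = 1: C(15,1)·(4)^1 = 15·4 = 60.
  j = 2: C(15,2)·(4)^2 = 105·16 = 1680.
  j = 3: C(15,3)·(4)^3 = 455·64 = 29120.
  V_q(n, t) = 1 + 60 + 1680 + 29120 = 30861.
Step 2: q^n = 5^15 = 30517578125.
Step 3: Hamming bound ⌊q^n / V_q(n,t)⌋ = ⌊30517578125/30861⌋ = 988871.
Step 4: Compare |C| = 1126195 to 988871: violated.
The claimed |C| lies above the Hamming bound, so no 5-ary code of length 15 with d ≥ 7 can have 1126195 codewords.


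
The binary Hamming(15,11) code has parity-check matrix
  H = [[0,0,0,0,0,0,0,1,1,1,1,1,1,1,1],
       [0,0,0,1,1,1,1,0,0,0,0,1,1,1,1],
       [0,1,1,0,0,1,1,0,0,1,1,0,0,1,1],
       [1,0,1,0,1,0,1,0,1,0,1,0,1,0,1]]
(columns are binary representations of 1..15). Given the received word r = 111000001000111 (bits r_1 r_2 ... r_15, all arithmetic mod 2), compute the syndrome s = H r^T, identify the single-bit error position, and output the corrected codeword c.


s = (0, 1, 0, 1)^T, error position = 5, corrected codeword c = 111010001000111

Compute s = H r^T mod 2 one row at a time:
  s_1 = 0 + 1 + 0 + 0 + 0 + 1 + 1 + 1 = 4 ≡ 0 (mod 2).
  s_2 = 0 + 0 + 0 + 0 + 0 + 1 + 1 + 1 = 3 ≡ 1 (mod 2).
  s_3 = 1 + 1 + 0 + 0 + 0 + 0 + 1 + 1 = 4 ≡ 0 (mod 2).
  s_4 = 1 + 1 + 0 + 0 + 1 + 0 + 1 + 1 = 5 ≡ 1 (mod 2).
s = (0, 1, 0, 1)^T — this equals column 5 of H (binary 0101), so error is at position 5.
Correct: flip bit 5 of r = 111000001000111 to get c = 111010001000111.


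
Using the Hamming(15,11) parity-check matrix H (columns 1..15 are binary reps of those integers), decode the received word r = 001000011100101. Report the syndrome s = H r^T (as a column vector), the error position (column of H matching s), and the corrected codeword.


s = (1, 0, 1, 0)^T, error position = 10, corrected codeword c = 001000011000101

Compute s = H r^T mod 2 one row at a time:
  s_1 = 1 + 1 + 1 + 0 + 0 + 1 + 0 + 1 = 5 ≡ 1 (mod 2).
  s_2 = 0 + 0 + 0 + 0 + 0 + 1 + 0 + 1 = 2 ≡ 0 (mod 2).
  s_3 = 0 + 1 + 0 + 0 + 1 + 0 + 0 + 1 = 3 ≡ 1 (mod 2).
  s_4 = 0 + 1 + 0 + 0 + 1 + 0 + 1 + 1 = 4 ≡ 0 (mod 2).
s = (1, 0, 1, 0)^T — this equals column 10 of H (binary 1010), so error is at position 10.
Correct: flip bit 10 of r = 001000011100101 to get c = 001000011000101.


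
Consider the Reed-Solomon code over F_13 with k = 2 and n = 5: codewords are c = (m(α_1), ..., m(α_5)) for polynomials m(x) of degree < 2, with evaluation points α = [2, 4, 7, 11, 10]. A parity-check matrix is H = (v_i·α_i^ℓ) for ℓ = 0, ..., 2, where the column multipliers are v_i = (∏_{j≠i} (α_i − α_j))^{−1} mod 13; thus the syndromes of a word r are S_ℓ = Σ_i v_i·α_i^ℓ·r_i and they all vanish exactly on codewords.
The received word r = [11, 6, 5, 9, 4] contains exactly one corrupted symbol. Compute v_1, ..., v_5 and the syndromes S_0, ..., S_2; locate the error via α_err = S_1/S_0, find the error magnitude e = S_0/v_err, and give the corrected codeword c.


S = (8, 10, 6), error at position 4, error magnitude e = 1, c = [11, 6, 5, 8, 4].

Step 1: column multipliers v_i = (∏_{j≠i}(α_i − α_j))^{−1} mod 13.
  i = 1 (α = 2): (2−4)(2−7)(2−11)(2−10) = (−2)·(−5)·(−9)·(−8) = 720 ≡ 5, so v_1 = 5^{−1} = 8 (mod 13).
  i = 2 (α = 4): (4−2)(4−7)(4−11)(4−10) = 2·(−3)·(−7)·(−6) = −252 ≡ 8, so v_2 = 8^{−1} = 5 (mod 13).
  i = 3 (α = 7): (7−2)(7−4)(7−11)(7−10) = 5·3·(−4)·(−3) = 180 ≡ 11, so v_3 = 11^{−1} = 6 (mod 13).
  i = 4 (α = 11): (11−2)(11−4)(11−7)(11−10) = 9·7·4·1 = 252 ≡ 5, so v_4 = 5^{−1} = 8 (mod 13).
  i = 5 (α = 10): (10−2)(10−4)(10−7)(10−11) = 8·6·3·(−1) = −144 ≡ 12, so v_5 = 12^{−1} = 12 (mod 13).
  v = [8, 5, 6, 8, 12].
Step 2: syndromes of r = [11, 6, 5, 9, 4] (all sums mod 13).
  S_0 = Σ v_i r_i = 8·11 + 5·6 + 6·5 + 8·9 + 12·4 = 268 ≡ 8.
  S_1 = Σ v_i α_i r_i = 8·2·11 + 5·4·6 + 6·7·5 + 8·11·9 + 12·10·4 = 1778 ≡ 10.
  α_i^2 mod 13 = [4, 3, 10, 4, 9].
  S_2 = Σ v_i α_i^2 r_i = 8·4·11 + 5·3·6 + 6·10·5 + 8·4·9 + 12·9·4 = 1462 ≡ 6.
  S = (8, 10, 6) ≠ 0, so r is not a codeword (an error is present).
Step 3: locate the error. For a single error e at position i, S_ℓ = v_i·e·α_i^ℓ, so α_err = S_1/S_0.
  S_0^{−1} = 8^{−1} = 5 (mod 13), so α_err = 10·5 = 50 ≡ 11 = α_4. Error position i = 4.
  Consistency check: S_2/S_1 = 6·4 = 24 ≡ 11 = α_err ✓ (single-error assumption holds).
Step 4: error magnitude e = S_0/v_4 = S_0·∏_{j≠4}(α_4 − α_j) = 8·5 = 40 ≡ 1 (mod 13).
Step 5: correct position 4: c_4 = r_4 − e = 9 − 1 ≡ 8 (mod 13). Hence c = [11, 6, 5, 8, 4].
  Check: interpolating c through the α_i gives m(x) = 3 + 4·x (degree < 2) with m(α_i) = c_i for every i, so c is indeed a codeword.


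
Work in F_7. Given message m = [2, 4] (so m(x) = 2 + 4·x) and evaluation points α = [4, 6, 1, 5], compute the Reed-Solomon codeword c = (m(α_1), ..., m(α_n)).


c = [4, 5, 6, 1]

Message polynomial: m(x) = 2 + 4·x (mod 7).
For each evaluation point α_i, compute m(α_i) mod 7:
  α_1 = 4: Horner steps 4 → 4, so m(4) = 4.
  α_2 = 6: Horner steps 4 → 5, so m(6) = 5.
  α_3 = 1: Horner steps 4 → 6, so m(1) = 6.
  α_4 = 5: Horner steps 4 → 1, so m(5) = 1.
Codeword c = [4, 5, 6, 1] ∈ F_7^4.


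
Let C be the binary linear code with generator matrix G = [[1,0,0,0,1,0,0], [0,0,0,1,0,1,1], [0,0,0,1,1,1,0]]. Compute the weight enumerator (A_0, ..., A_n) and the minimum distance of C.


Weight distribution: A_0 = 1, A_2 = 3, A_3 = 3, A_5 = 1. Minimum distance d = 2.

Enumerate all 2^3 = 8 messages m ∈ F_2^3.
For each, compute codeword c = mG in F_2^7, then tally its weight.
  m = 000 → c = 0000000, weight = 0.
  m = 100 → c = 1000100, weight = 2.
  m = 010 → c = 0001011, weight = 3.
  m = 110 → c = 1001111, weight = 5.
  m = 001 → c = 0001110, weight = 3.
  m = 101 → c = 1001010, weight = 3.
  m = 011 → c = 0000101, weight = 2.
  m = 111 → c = 1000001, weight = 2.
Tally weights:
  weight 0: 1 codewords.
  weight 2: 3 codewords.
  weight 3: 3 codewords.
  weight 5: 1 codewords.
Minimum distance d = smallest w > 0 with A_w > 0 = 2.
Sanity: Σ A_w = 8 = 2^3 = 8 ✓.


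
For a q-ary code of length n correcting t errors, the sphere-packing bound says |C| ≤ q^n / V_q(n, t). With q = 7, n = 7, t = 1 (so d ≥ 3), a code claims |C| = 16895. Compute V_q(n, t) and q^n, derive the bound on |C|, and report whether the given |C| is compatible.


V_q(n, t) = 43, q^n = 823543, Hamming bound = 19152, |C| = 16895 ≤ bound (satisfied).

Step 1: Compute V_q(n, t) = Σ_{j=0}^1 C(n, j) (q−1)^j.
  j = 0: C(7,0)·(6)^0 = 1·1 = 1.
  j = 1: C(7,1)·(6)^1 = 7·6 = 42.
  V_q(n, t) = 1 + 42 = 43.
Step 2: q^n = 7^7 = 823543.
Step 3: Hamming bound ⌊q^n / V_q(n,t)⌋ = ⌊823543/43⌋ = 19152.
Step 4: Compare |C| = 16895 to 19152: satisfied.
The claimed |C| lies below the Hamming bound.


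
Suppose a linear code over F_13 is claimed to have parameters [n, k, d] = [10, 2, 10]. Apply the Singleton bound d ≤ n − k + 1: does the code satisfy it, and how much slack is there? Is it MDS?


Singleton RHS = n − k + 1 = 9, slack = -1, bound violated (no such code; not MDS).

Singleton bound: d ≤ n − k + 1.
Here n = 10, k = 2, so n − k + 1 = 9.
Given d = 10, check d ≤ 9: NO.
Slack = (n − k + 1) − d = -1.
The slack is negative: d = 10 exceeds n − k + 1 = 9 by 1, so the Singleton bound is violated and no linear [10, 2, 10]_13 code can exist. In particular it is not MDS (MDS requires d = n − k + 1 exactly).
Description: the claimed parameters are [10, 2, 10]_13; such a code would be impossible (violates the Singleton bound).


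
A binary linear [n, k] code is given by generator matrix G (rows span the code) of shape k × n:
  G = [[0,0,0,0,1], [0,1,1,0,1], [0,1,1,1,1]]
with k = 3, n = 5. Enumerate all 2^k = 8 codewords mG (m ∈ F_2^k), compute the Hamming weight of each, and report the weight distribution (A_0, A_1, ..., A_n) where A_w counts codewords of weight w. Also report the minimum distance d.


Weight distribution: A_0 = 1, A_1 = 2, A_2 = 2, A_3 = 2, A_4 = 1. Minimum distance d = 1.

Enumerate all 2^3 = 8 messages m ∈ F_2^3.
For each, compute codeword c = mG in F_2^5, then tally its weight.
  m = 000 → c = 00000, weight = 0.
  m = 100 → c = 00001, weight = 1.
  m = 010 → c = 01101, weight = 3.
  m = 110 → c = 01100, weight = 2.
  m = 001 → c = 01111, weight = 4.
  m = 101 → c = 01110, weight = 3.
  m = 011 → c = 00010, weight = 1.
  m = 111 → c = 00011, weight = 2.
Tally weights:
  weight 0: 1 codewords.
  weight 1: 2 codewords.
  weight 2: 2 codewords.
  weight 3: 2 codewords.
  weight 4: 1 codewords.
Minimum distance d = smallest w > 0 with A_w > 0 = 1.
Sanity: Σ A_w = 8 = 2^3 = 8 ✓.


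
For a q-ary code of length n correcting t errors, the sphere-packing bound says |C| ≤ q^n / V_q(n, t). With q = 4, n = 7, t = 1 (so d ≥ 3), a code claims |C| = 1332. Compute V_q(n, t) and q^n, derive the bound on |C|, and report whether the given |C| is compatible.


V_q(n, t) = 22, q^n = 16384, Hamming bound = 744, |C| = 1332 > bound (violated).

Step 1: Compute V_q(n, t) = Σ_{j=0}^1 C(n, j) (q−1)^j.
  j = 0: C(7,0)·(3)^0 = 1·1 = 1.
  j = 1: C(7,1)·(3)^1 = 7·3 = 21.
  V_q(n, t) = 1 + 21 = 22.
Step 2: q^n = 4^7 = 16384.
Step 3: Hamming bound ⌊q^n / V_q(n,t)⌋ = ⌊16384/22⌋ = 744.
Step 4: Compare |C| = 1332 to 744: violated.
The claimed |C| lies above the Hamming bound, so no 4-ary code of length 7 with d ≥ 3 can have 1332 codewords.


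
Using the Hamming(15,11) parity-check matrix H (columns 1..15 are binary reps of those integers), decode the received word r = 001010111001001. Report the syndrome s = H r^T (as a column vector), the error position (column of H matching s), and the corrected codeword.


s = (0, 0, 1, 1)^T, error position = 3, corrected codeword c = 000010111001001

Compute s = H r^T mod 2 one row at a time:
  s_1 = 1 + 1 + 0 + 0 + 1 + 0 + 0 + 1 = 4 ≡ 0 (mod 2).
  s_2 = 0 + 1 + 0 + 1 + 1 + 0 + 0 + 1 = 4 ≡ 0 (mod 2).
  s_3 = 0 + 1 + 0 + 1 + 0 + 0 + 0 + 1 = 3 ≡ 1 (mod 2).
  s_4 = 0 + 1 + 1 + 1 + 1 + 0 + 0 + 1 = 5 ≡ 1 (mod 2).
s = (0, 0, 1, 1)^T — this equals column 3 of H (binary 0011), so error is at position 3.
Correct: flip bit 3 of r = 001010111001001 to get c = 000010111001001.


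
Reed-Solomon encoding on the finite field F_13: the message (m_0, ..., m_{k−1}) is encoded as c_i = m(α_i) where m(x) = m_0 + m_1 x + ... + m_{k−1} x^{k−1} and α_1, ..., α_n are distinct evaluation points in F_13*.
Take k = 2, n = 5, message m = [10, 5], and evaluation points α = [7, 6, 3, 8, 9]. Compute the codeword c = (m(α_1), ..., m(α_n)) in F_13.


c = [6, 1, 12, 11, 3]

Message polynomial: m(x) = 10 + 5·x (mod 13).
For each evaluation point α_i, compute m(α_i) mod 13:
  α_1 = 7: Horner steps 5 → 6, so m(7) = 6.
  α_2 = 6: Horner steps 5 → 1, so m(6) = 1.
  α_3 = 3: Horner steps 5 → 12, so m(3) = 12.
  α_4 = 8: Horner steps 5 → 11, so m(8) = 11.
  α_5 = 9: Horner steps 5 → 3, so m(9) = 3.
Codeword c = [6, 1, 12, 11, 3] ∈ F_13^5.


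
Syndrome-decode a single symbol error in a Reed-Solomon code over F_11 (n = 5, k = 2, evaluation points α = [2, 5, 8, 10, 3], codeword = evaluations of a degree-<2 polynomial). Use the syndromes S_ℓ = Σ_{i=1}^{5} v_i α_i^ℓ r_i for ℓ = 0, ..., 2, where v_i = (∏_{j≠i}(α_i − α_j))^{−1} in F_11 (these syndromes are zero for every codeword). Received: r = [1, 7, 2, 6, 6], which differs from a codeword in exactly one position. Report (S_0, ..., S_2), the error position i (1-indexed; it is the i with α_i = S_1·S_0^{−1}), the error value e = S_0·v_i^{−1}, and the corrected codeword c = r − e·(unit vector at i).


S = (2, 6, 7), error at position 5, error magnitude e = 3, c = [1, 7, 2, 6, 3].

Step 1: column multipliers v_i = (∏_{j≠i}(α_i − α_j))^{−1} mod 11.
  i = 1 (α = 2): (2−5)(2−8)(2−10)(2−3) = (−3)·(−6)·(−8)·(−1) = 144 ≡ 1, so v_1 = 1^{−1} = 1 (mod 11).
  i = 2 (α = 5): (5−2)(5−8)(5−10)(5−3) = 3·(−3)·(−5)·2 = 90 ≡ 2, so v_2 = 2^{−1} = 6 (mod 11).
  i = 3 (α = 8): (8−2)(8−5)(8−10)(8−3) = 6·3·(−2)·5 = −180 ≡ 7, so v_3 = 7^{−1} = 8 (mod 11).
  i = 4 (α = 10): (10−2)(10−5)(10−8)(10−3) = 8·5·2·7 = 560 ≡ 10, so v_4 = 10^{−1} = 10 (mod 11).
  i = 5 (α = 3): (3−2)(3−5)(3−8)(3−10) = 1·(−2)·(−5)·(−7) = −70 ≡ 7, so v_5 = 7^{−1} = 8 (mod 11).
  v = [1, 6, 8, 10, 8].
Step 2: syndromes of r = [1, 7, 2, 6, 6] (all sums mod 11).
  S_0 = Σ v_i r_i = 1·1 + 6·7 + 8·2 + 10·6 + 8·6 = 167 ≡ 2.
  S_1 = Σ v_i α_i r_i = 1·2·1 + 6·5·7 + 8·8·2 + 10·10·6 + 8·3·6 = 1084 ≡ 6.
  α_i^2 mod 11 = [4, 3, 9, 1, 9].
  S_2 = Σ v_i α_i^2 r_i = 1·4·1 + 6·3·7 + 8·9·2 + 10·1·6 + 8·9·6 = 766 ≡ 7.
  S = (2, 6, 7) ≠ 0, so r is not a codeword (an error is present).
Step 3: locate the error. For a single error e at position i, S_ℓ = v_i·e·α_i^ℓ, so α_err = S_1/S_0.
  S_0^{−1} = 2^{−1} = 6 (mod 11), so α_err = 6·6 = 36 ≡ 3 = α_5. Error position i = 5.
  Consistency check: S_2/S_1 = 7·2 = 14 ≡ 3 = α_err ✓ (single-error assumption holds).
Step 4: error magnitude e = S_0/v_5 = S_0·∏_{j≠5}(α_5 − α_j) = 2·7 = 14 ≡ 3 (mod 11).
Step 5: correct position 5: c_5 = r_5 − e = 6 − 3 ≡ 3 (mod 11). Hence c = [1, 7, 2, 6, 3].
  Check: interpolating c through the α_i gives m(x) = 8 + 2·x (degree < 2) with m(α_i) = c_i for every i, so c is indeed a codeword.


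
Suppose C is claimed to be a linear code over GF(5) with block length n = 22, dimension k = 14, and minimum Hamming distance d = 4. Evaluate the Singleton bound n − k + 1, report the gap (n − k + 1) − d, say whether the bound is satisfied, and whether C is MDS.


Singleton RHS = n − k + 1 = 9, slack = 5, bound satisfied, not MDS.

Singleton bound: d ≤ n − k + 1.
Here n = 22, k = 14, so n − k + 1 = 9.
Given d = 4, check d ≤ 9: YES.
Slack = (n − k + 1) − d = 5.
The code is NOT MDS (slack = 5 > 0).
Description: the claimed parameters are [22, 14, 4]_5; such a code would be non-MDS.


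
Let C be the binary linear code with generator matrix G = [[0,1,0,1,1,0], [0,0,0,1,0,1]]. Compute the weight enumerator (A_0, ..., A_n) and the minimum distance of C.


Weight distribution: A_0 = 1, A_2 = 1, A_3 = 2. Minimum distance d = 2.

Enumerate all 2^2 = 4 messages m ∈ F_2^2.
For each, compute codeword c = mG in F_2^6, then tally its weight.
  m = 00 → c = 000000, weight = 0.
  m = 10 → c = 010110, weight = 3.
  m = 01 → c = 000101, weight = 2.
  m = 11 → c = 010011, weight = 3.
Tally weights:
  weight 0: 1 codewords.
  weight 2: 1 codewords.
  weight 3: 2 codewords.
Minimum distance d = smallest w > 0 with A_w > 0 = 2.
Sanity: Σ A_w = 4 = 2^2 = 4 ✓.


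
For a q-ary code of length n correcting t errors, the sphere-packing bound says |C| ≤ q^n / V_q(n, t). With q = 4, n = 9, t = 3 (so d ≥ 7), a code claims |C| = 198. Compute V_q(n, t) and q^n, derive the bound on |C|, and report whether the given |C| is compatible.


V_q(n, t) = 2620, q^n = 262144, Hamming bound = 100, |C| = 198 > bound (violated).

Step 1: Compute V_q(n, t) = Σ_{j=0}^3 C(n, j) (q−1)^j.
  j = 0: C(9,0)·(3)^0 = 1·1 = 1.
  j = 1: C(9,1)·(3)^1 = 9·3 = 27.
  j = 2: C(9,2)·(3)^2 = 36·9 = 324.
  j = 3: C(9,3)·(3)^3 = 84·27 = 2268.
  V_q(n, t) = 1 + 27 + 324 + 2268 = 2620.
Step 2: q^n = 4^9 = 262144.
Step 3: Hamming bound ⌊q^n / V_q(n,t)⌋ = ⌊262144/2620⌋ = 100.
Step 4: Compare |C| = 198 to 100: violated.
The claimed |C| lies above the Hamming bound, so no 4-ary code of length 9 with d ≥ 7 can have 198 codewords.


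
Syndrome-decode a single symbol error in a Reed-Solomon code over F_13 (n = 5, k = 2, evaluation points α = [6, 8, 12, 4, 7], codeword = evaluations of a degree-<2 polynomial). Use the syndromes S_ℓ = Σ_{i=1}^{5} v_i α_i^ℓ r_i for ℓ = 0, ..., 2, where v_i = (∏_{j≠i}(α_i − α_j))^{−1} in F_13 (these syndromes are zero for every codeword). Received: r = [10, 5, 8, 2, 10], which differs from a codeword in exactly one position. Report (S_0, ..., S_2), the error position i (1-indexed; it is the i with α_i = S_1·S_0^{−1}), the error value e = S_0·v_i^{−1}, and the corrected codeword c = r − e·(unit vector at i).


S = (11, 12, 6), error at position 5, error magnitude e = 9, c = [10, 5, 8, 2, 1].

Step 1: column multipliers v_i = (∏_{j≠i}(α_i − α_j))^{−1} mod 13.
  i = 1 (α = 6): (6−8)(6−12)(6−4)(6−7) = (−2)·(−6)·2·(−1) = −24 ≡ 2, so v_1 = 2^{−1} = 7 (mod 13).
  i = 2 (α = 8): (8−6)(8−12)(8−4)(8−7) = 2·(−4)·4·1 = −32 ≡ 7, so v_2 = 7^{−1} = 2 (mod 13).
  i = 3 (α = 12): (12−6)(12−8)(12−4)(12−7) = 6·4·8·5 = 960 ≡ 11, so v_3 = 11^{−1} = 6 (mod 13).
  i = 4 (α = 4): (4−6)(4−8)(4−12)(4−7) = (−2)·(−4)·(−8)·(−3) = 192 ≡ 10, so v_4 = 10^{−1} = 4 (mod 13).
  i = 5 (α = 7): (7−6)(7−8)(7−12)(7−4) = 1·(−1)·(−5)·3 = 15 ≡ 2, so v_5 = 2^{−1} = 7 (mod 13).
  v = [7, 2, 6, 4, 7].
Step 2: syndromes of r = [10, 5, 8, 2, 10] (all sums mod 13).
  S_0 = Σ v_i r_i = 7·10 + 2·5 + 6·8 + 4·2 + 7·10 = 206 ≡ 11.
  S_1 = Σ v_i α_i r_i = 7·6·10 + 2·8·5 + 6·12·8 + 4·4·2 + 7·7·10 = 1598 ≡ 12.
  α_i^2 mod 13 = [10, 12, 1, 3, 10].
  S_2 = Σ v_i α_i^2 r_i = 7·10·10 + 2·12·5 + 6·1·8 + 4·3·2 + 7·10·10 = 1592 ≡ 6.
  S = (11, 12, 6) ≠ 0, so r is not a codeword (an error is present).
Step 3: locate the error. For a single error e at position i, S_ℓ = v_i·e·α_i^ℓ, so α_err = S_1/S_0.
  S_0^{−1} = 11^{−1} = 6 (mod 13), so α_err = 12·6 = 72 ≡ 7 = α_5. Error position i = 5.
  Consistency check: S_2/S_1 = 6·12 = 72 ≡ 7 = α_err ✓ (single-error assumption holds).
Step 4: error magnitude e = S_0/v_5 = S_0·∏_{j≠5}(α_5 − α_j) = 11·2 = 22 ≡ 9 (mod 13).
Step 5: correct position 5: c_5 = r_5 − e = 10 − 9 ≡ 1 (mod 13). Hence c = [10, 5, 8, 2, 1].
  Check: interpolating c through the α_i gives m(x) = 12 + 4·x (degree < 2) with m(α_i) = c_i for every i, so c is indeed a codeword.


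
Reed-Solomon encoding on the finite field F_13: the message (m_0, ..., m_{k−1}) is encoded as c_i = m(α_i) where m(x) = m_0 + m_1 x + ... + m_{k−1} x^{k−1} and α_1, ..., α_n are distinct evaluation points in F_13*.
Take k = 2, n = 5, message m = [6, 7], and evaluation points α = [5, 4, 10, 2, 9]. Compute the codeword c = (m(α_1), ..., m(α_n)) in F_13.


c = [2, 8, 11, 7, 4]

Message polynomial: m(x) = 6 + 7·x (mod 13).
For each evaluation point α_i, compute m(α_i) mod 13:
  α_1 = 5: Horner steps 7 → 2, so m(5) = 2.
  α_2 = 4: Horner steps 7 → 8, so m(4) = 8.
  α_3 = 10: Horner steps 7 → 11, so m(10) = 11.
  α_4 = 2: Horner steps 7 → 7, so m(2) = 7.
  α_5 = 9: Horner steps 7 → 4, so m(9) = 4.
Codeword c = [2, 8, 11, 7, 4] ∈ F_13^5.


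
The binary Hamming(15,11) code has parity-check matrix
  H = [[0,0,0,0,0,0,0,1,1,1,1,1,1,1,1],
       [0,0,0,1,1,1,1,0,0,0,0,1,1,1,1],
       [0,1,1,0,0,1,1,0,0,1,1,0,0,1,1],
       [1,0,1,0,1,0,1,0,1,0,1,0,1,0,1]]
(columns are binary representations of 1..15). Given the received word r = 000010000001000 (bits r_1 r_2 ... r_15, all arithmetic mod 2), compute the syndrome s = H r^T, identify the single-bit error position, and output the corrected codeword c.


s = (1, 0, 0, 1)^T, error position = 9, corrected codeword c = 000010001001000

Compute s = H r^T mod 2 one row at a time:
  s_1 = 0 + 0 + 0 + 0 + 1 + 0 + 0 + 0 = 1 ≡ 1 (mod 2).
  s_2 = 0 + 1 + 0 + 0 + 1 + 0 + 0 + 0 = 2 ≡ 0 (mod 2).
  s_3 = 0 + 0 + 0 + 0 + 0 + 0 + 0 + 0 = 0 ≡ 0 (mod 2).
  s_4 = 0 + 0 + 1 + 0 + 0 + 0 + 0 + 0 = 1 ≡ 1 (mod 2).
s = (1, 0, 0, 1)^T — this equals column 9 of H (binary 1001), so error is at position 9.
Correct: flip bit 9 of r = 000010000001000 to get c = 000010001001000.


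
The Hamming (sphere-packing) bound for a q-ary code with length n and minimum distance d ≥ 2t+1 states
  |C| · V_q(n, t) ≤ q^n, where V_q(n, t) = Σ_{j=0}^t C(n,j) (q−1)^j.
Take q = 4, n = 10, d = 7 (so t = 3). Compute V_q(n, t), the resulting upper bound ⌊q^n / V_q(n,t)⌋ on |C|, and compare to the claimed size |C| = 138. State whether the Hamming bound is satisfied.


V_q(n, t) = 3676, q^n = 1048576, Hamming bound = 285, |C| = 138 ≤ bound (satisfied).

Step 1: Compute V_q(n, t) = Σ_{j=0}^3 C(n, j) (q−1)^j.
  j = 0: C(10,0)·(3)^0 = 1·1 = 1.
  j = 1: C(10,1)·(3)^1 = 10·3 = 30.
  j = 2: C(10,2)·(3)^2 = 45·9 = 405.
  j = 3: C(10,3)·(3)^3 = 120·27 = 3240.
  V_q(n, t) = 1 + 30 + 405 + 3240 = 3676.
Step 2: q^n = 4^10 = 1048576.
Step 3: Hamming bound ⌊q^n / V_q(n,t)⌋ = ⌊1048576/3676⌋ = 285.
Step 4: Compare |C| = 138 to 285: satisfied.
The claimed |C| lies below the Hamming bound.


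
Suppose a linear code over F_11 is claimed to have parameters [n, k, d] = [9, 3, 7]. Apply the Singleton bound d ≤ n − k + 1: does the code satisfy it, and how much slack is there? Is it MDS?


Singleton RHS = n − k + 1 = 7, slack = 0, bound satisfied, MDS.

Singleton bound: d ≤ n − k + 1.
Here n = 9, k = 3, so n − k + 1 = 7.
Given d = 7, check d ≤ 7: YES.
Slack = (n − k + 1) − d = 0.
The code is MDS (slack = 0).
Description: the claimed parameters are [9, 3, 7]_11; such a code would be MDS (meets Singleton bound).


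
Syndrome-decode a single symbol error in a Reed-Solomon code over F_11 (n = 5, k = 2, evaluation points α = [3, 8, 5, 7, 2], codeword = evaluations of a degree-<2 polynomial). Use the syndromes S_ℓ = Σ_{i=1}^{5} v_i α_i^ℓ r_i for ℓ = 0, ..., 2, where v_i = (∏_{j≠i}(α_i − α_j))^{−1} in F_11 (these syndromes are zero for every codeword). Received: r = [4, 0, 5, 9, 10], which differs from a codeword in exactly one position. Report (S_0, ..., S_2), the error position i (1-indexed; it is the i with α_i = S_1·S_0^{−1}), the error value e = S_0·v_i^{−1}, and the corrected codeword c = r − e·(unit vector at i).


S = (9, 5, 4), error at position 1, error magnitude e = 3, c = [1, 0, 5, 9, 10].

Step 1: column multipliers v_i = (∏_{j≠i}(α_i − α_j))^{−1} mod 11.
  i = 1 (α = 3): (3−8)(3−5)(3−7)(3−2) = (−5)·(−2)·(−4)·1 = −40 ≡ 4, so v_1 = 4^{−1} = 3 (mod 11).
  i = 2 (α = 8): (8−3)(8−5)(8−7)(8−2) = 5·3·1·6 = 90 ≡ 2, so v_2 = 2^{−1} = 6 (mod 11).
  i = 3 (α = 5): (5−3)(5−8)(5−7)(5−2) = 2·(−3)·(−2)·3 = 36 ≡ 3, so v_3 = 3^{−1} = 4 (mod 11).
  i = 4 (α = 7): (7−3)(7−8)(7−5)(7−2) = 4·(−1)·2·5 = −40 ≡ 4, so v_4 = 4^{−1} = 3 (mod 11).
  i = 5 (α = 2): (2−3)(2−8)(2−5)(2−7) = (−1)·(−6)·(−3)·(−5) = 90 ≡ 2, so v_5 = 2^{−1} = 6 (mod 11).
  v = [3, 6, 4, 3, 6].
Step 2: syndromes of r = [4, 0, 5, 9, 10] (all sums mod 11).
  S_0 = Σ v_i r_i = 3·4 + 6·0 + 4·5 + 3·9 + 6·10 = 119 ≡ 9.
  S_1 = Σ v_i α_i r_i = 3·3·4 + 6·8·0 + 4·5·5 + 3·7·9 + 6·2·10 = 445 ≡ 5.
  α_i^2 mod 11 = [9, 9, 3, 5, 4].
  S_2 = Σ v_i α_i^2 r_i = 3·9·4 + 6·9·0 + 4·3·5 + 3·5·9 + 6·4·10 = 543 ≡ 4.
  S = (9, 5, 4) ≠ 0, so r is not a codeword (an error is present).
Step 3: locate the error. For a single error e at position i, S_ℓ = v_i·e·α_i^ℓ, so α_err = S_1/S_0.
  S_0^{−1} = 9^{−1} = 5 (mod 11), so α_err = 5·5 = 25 ≡ 3 = α_1. Error position i = 1.
  Consistency check: S_2/S_1 = 4·9 = 36 ≡ 3 = α_err ✓ (single-error assumption holds).
Step 4: error magnitude e = S_0/v_1 = S_0·∏_{j≠1}(α_1 − α_j) = 9·4 = 36 ≡ 3 (mod 11).
Step 5: correct position 1: c_1 = r_1 − e = 4 − 3 ≡ 1 (mod 11). Hence c = [1, 0, 5, 9, 10].
  Check: interpolating c through the α_i gives m(x) = 6 + 2·x (degree < 2) with m(α_i) = c_i for every i, so c is indeed a codeword.


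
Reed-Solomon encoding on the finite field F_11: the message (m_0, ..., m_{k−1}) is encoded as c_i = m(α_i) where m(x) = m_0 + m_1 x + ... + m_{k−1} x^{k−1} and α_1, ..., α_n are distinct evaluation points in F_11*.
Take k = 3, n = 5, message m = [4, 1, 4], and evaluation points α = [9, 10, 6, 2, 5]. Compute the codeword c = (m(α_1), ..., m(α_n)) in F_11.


c = [7, 7, 0, 0, 10]

Message polynomial: m(x) = 4 + 1·x + 4·x^2 (mod 11).
For each evaluation point α_i, compute m(α_i) mod 11:
  α_1 = 9: Horner steps 4 → 4 → 7, so m(9) = 7.
  α_2 = 10: Horner steps 4 → 8 → 7, so m(10) = 7.
  α_3 = 6: Horner steps 4 → 3 → 0, so m(6) = 0.
  α_4 = 2: Horner steps 4 → 9 → 0, so m(2) = 0.
  α_5 = 5: Horner steps 4 → 10 → 10, so m(5) = 10.
Codeword c = [7, 7, 0, 0, 10] ∈ F_11^5.


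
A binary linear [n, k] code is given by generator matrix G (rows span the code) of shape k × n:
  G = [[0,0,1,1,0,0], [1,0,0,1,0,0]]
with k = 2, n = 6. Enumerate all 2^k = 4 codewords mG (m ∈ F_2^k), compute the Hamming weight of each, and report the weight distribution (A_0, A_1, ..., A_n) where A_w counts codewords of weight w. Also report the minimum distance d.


Weight distribution: A_0 = 1, A_2 = 3. Minimum distance d = 2.

Enumerate all 2^2 = 4 messages m ∈ F_2^2.
For each, compute codeword c = mG in F_2^6, then tally its weight.
  m = 00 → c = 000000, weight = 0.
  m = 10 → c = 001100, weight = 2.
  m = 01 → c = 100100, weight = 2.
  m = 11 → c = 101000, weight = 2.
Tally weights:
  weight 0: 1 codewords.
  weight 2: 3 codewords.
Minimum distance d = smallest w > 0 with A_w > 0 = 2.
Sanity: Σ A_w = 4 = 2^2 = 4 ✓.


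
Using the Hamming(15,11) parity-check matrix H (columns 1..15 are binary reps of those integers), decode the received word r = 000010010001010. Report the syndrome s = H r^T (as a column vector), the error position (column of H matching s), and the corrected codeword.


s = (1, 1, 1, 1)^T, error position = 15, corrected codeword c = 000010010001011

Compute s = H r^T mod 2 one row at a time:
  s_1 = 1 + 0 + 0 + 0 + 1 + 0 + 1 + 0 = 3 ≡ 1 (mod 2).
  s_2 = 0 + 1 + 0 + 0 + 1 + 0 + 1 + 0 = 3 ≡ 1 (mod 2).
  s_3 = 0 + 0 + 0 + 0 + 0 + 0 + 1 + 0 = 1 ≡ 1 (mod 2).
  s_4 = 0 + 0 + 1 + 0 + 0 + 0 + 0 + 0 = 1 ≡ 1 (mod 2).
s = (1, 1, 1, 1)^T — this equals column 15 of H (binary 1111), so error is at position 15.
Correct: flip bit 15 of r = 000010010001010 to get c = 000010010001011.


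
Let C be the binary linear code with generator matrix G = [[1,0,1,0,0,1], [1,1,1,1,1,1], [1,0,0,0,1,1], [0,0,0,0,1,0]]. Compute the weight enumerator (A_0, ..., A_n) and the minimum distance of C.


Weight distribution: A_0 = 1, A_1 = 2, A_2 = 3, A_3 = 4, A_4 = 3, A_5 = 2, A_6 = 1. Minimum distance d = 1.

Enumerate all 2^4 = 16 messages m ∈ F_2^4.
For each, compute codeword c = mG in F_2^6, then tally its weight.
  m = 0000 → c = 000000, weight = 0.
  m = 1000 → c = 101001, weight = 3.
  m = 0100 → c = 111111, weight = 6.
  m = 1100 → c = 010110, weight = 3.
  m = 0010 → c = 100011, weight = 3.
  m = 1010 → c = 001010, weight = 2.
  m = 0110 → c = 011100, weight = 3.
  m = 1110 → c = 110101, weight = 4.
  m = 0001 → c = 000010, weight = 1.
  m = 1001 → c = 101011, weight = 4.
  m = 0101 → c = 111101, weight = 5.
  m = 1101 → c = 010100, weight = 2.
  m = 0011 → c = 100001, weight = 2.
  m = 1011 → c = 001000, weight = 1.
  m = 0111 → c = 011110, weight = 4.
  m = 1111 → c = 110111, weight = 5.
Tally weights:
  weight 0: 1 codewords.
  weight 1: 2 codewords.
  weight 2: 3 codewords.
  weight 3: 4 codewords.
  weight 4: 3 codewords.
  weight 5: 2 codewords.
  weight 6: 1 codewords.
Minimum distance d = smallest w > 0 with A_w > 0 = 1.
Sanity: Σ A_w = 16 = 2^4 = 16 ✓.


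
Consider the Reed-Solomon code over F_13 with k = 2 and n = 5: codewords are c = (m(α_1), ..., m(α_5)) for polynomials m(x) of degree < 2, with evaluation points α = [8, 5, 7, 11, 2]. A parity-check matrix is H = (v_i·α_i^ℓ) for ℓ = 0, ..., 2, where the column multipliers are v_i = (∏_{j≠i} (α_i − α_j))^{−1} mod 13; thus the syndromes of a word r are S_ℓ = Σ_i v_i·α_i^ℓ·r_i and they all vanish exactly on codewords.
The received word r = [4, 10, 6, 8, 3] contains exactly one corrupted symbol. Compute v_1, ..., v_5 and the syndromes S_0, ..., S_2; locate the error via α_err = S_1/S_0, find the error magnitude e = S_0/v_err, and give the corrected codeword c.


S = (8, 10, 6), error at position 4, error magnitude e = 10, c = [4, 10, 6, 11, 3].

Step 1: column multipliers v_i = (∏_{j≠i}(α_i − α_j))^{−1} mod 13.
  i = 1 (α = 8): (8−5)(8−7)(8−11)(8−2) = 3·1·(−3)·6 = −54 ≡ 11, so v_1 = 11^{−1} = 6 (mod 13).
  i = 2 (α = 5): (5−8)(5−7)(5−11)(5−2) = (−3)·(−2)·(−6)·3 = −108 ≡ 9, so v_2 = 9^{−1} = 3 (mod 13).
  i = 3 (α = 7): (7−8)(7−5)(7−11)(7−2) = (−1)·2·(−4)·5 = 40 ≡ 1, so v_3 = 1^{−1} = 1 (mod 13).
  i = 4 (α = 11): (11−8)(11−5)(11−7)(11−2) = 3·6·4·9 = 648 ≡ 11, so v_4 = 11^{−1} = 6 (mod 13).
  i = 5 (α = 2): (2−8)(2−5)(2−7)(2−11) = (−6)·(−3)·(−5)·(−9) = 810 ≡ 4, so v_5 = 4^{−1} = 10 (mod 13).
  v = [6, 3, 1, 6, 10].
Step 2: syndromes of r = [4, 10, 6, 8, 3] (all sums mod 13).
  S_0 = Σ v_i r_i = 6·4 + 3·10 + 1·6 + 6·8 + 10·3 = 138 ≡ 8.
  S_1 = Σ v_i α_i r_i = 6·8·4 + 3·5·10 + 1·7·6 + 6·11·8 + 10·2·3 = 972 ≡ 10.
  α_i^2 mod 13 = [12, 12, 10, 4, 4].
  S_2 = Σ v_i α_i^2 r_i = 6·12·4 + 3·12·10 + 1·10·6 + 6·4·8 + 10·4·3 = 1020 ≡ 6.
  S = (8, 10, 6) ≠ 0, so r is not a codeword (an error is present).
Step 3: locate the error. For a single error e at position i, S_ℓ = v_i·e·α_i^ℓ, so α_err = S_1/S_0.
  S_0^{−1} = 8^{−1} = 5 (mod 13), so α_err = 10·5 = 50 ≡ 11 = α_4. Error position i = 4.
  Consistency check: S_2/S_1 = 6·4 = 24 ≡ 11 = α_err ✓ (single-error assumption holds).
Step 4: error magnitude e = S_0/v_4 = S_0·∏_{j≠4}(α_4 − α_j) = 8·11 = 88 ≡ 10 (mod 13).
Step 5: correct position 4: c_4 = r_4 − e = 8 − 10 ≡ 11 (mod 13). Hence c = [4, 10, 6, 11, 3].
  Check: interpolating c through the α_i gives m(x) = 7 + 11·x (degree < 2) with m(α_i) = c_i for every i, so c is indeed a codeword.
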